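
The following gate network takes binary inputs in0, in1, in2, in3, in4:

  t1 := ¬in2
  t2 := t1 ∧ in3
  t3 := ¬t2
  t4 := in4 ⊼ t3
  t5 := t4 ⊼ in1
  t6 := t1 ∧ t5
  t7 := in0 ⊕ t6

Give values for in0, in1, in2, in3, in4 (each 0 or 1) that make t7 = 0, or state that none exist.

t7 = in0 ⊕ t6 must be 0, so in0 and t6 are equal.
Check with in0=0, in1=0, in2=1, in3=0, in4=0:
t1 = ¬in2 = ¬1 = 0
t2 = t1 ∧ in3 = 0 ∧ 0 = 0
t3 = ¬t2 = ¬0 = 1
t4 = in4 ⊼ t3 = 0 ⊼ 1 = 1
t5 = t4 ⊼ in1 = 1 ⊼ 0 = 1
t6 = t1 ∧ t5 = 0 ∧ 1 = 0
t7 = in0 ⊕ t6 = 0 ⊕ 0 = 0
So t7 = 0 as required.

in0=0, in1=0, in2=1, in3=0, in4=0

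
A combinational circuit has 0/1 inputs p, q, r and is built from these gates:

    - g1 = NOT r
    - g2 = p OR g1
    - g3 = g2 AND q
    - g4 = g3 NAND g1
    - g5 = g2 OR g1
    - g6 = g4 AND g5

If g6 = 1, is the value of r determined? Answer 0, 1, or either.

either

Both values of r occur among assignments with g6 = 1:
  r=0: p=0, q=0, r=0
  r=1: p=1, q=0, r=1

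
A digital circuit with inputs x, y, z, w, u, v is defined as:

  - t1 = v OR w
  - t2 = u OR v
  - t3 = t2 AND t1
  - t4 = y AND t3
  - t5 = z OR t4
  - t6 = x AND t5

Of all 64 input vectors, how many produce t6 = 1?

t6 = x AND t5 must be 1, so both x = 1 and t5 = 1.
t5 = z OR t4 must be 1, so at least one of z, t4 is 1.
Enumerating the 64 input combinations, 21 give t6 = 1 and 43 give t6 = 0.

21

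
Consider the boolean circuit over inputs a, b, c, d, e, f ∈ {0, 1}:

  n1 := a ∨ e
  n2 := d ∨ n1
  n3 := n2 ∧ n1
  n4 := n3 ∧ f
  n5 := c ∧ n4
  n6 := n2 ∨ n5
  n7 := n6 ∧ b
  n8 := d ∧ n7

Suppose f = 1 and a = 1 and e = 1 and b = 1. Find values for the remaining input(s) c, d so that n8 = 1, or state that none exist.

n8 = d ∧ n7 must be 1, so both d = 1 and n7 = 1.
Check with f = 1 and a = 1 and e = 1 and b = 1 and c=1, d=1:
n1 = a ∨ e = 1 ∨ 1 = 1
n2 = d ∨ n1 = 1 ∨ 1 = 1
n3 = n2 ∧ n1 = 1 ∧ 1 = 1
n4 = n3 ∧ f = 1 ∧ 1 = 1
n5 = c ∧ n4 = 1 ∧ 1 = 1
n6 = n2 ∨ n5 = 1 ∨ 1 = 1
n7 = n6 ∧ b = 1 ∧ 1 = 1
n8 = d ∧ n7 = 1 ∧ 1 = 1
So n8 = 1.

c=1, d=1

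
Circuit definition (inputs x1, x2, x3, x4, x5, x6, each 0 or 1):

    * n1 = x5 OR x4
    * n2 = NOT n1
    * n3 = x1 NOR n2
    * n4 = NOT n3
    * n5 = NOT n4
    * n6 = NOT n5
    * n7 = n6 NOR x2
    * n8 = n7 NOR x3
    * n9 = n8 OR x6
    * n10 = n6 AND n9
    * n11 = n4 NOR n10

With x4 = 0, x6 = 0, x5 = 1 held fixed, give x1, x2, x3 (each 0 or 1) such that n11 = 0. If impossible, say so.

x1=1, x2=1, x3=0

n11 = n4 NOR n10 must be 0, so at least one of n4, n10 is 1.
Check with x4 = 0, x6 = 0, x5 = 1 and x1=1, x2=1, x3=0:
n1 = x5 OR x4 = 1 OR 0 = 1
n2 = NOT n1 = NOT 1 = 0
n3 = x1 NOR n2 = 1 NOR 0 = 0
n4 = NOT n3 = NOT 0 = 1
n5 = NOT n4 = NOT 1 = 0
n6 = NOT n5 = NOT 0 = 1
n7 = n6 NOR x2 = 1 NOR 1 = 0
n8 = n7 NOR x3 = 0 NOR 0 = 1
n9 = n8 OR x6 = 1 OR 0 = 1
n10 = n6 AND n9 = 1 AND 1 = 1
n11 = n4 NOR n10 = 1 NOR 1 = 0
So n11 = 0.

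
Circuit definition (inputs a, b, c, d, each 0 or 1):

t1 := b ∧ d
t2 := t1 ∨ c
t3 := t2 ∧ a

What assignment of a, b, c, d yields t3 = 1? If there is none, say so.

a=1, b=0, c=1, d=0

t3 = t2 ∧ a must be 1, so both t2 = 1 and a = 1.
t2 = t1 ∨ c must be 1, so at least one of t1, c is 1.
Check with a=1, b=0, c=1, d=0:
t1 = b ∧ d = 0 ∧ 0 = 0
t2 = t1 ∨ c = 0 ∨ 1 = 1
t3 = t2 ∧ a = 1 ∧ 1 = 1
So t3 = 1 as required.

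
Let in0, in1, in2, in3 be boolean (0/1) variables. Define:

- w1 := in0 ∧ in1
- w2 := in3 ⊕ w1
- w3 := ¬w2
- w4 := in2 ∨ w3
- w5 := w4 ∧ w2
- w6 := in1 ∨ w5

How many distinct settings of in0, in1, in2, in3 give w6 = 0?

6

w6 = in1 ∨ w5 must be 0, so both in1 = 0 and w5 = 0.
w5 = w4 ∧ w2 must be 0, so at least one of w4, w2 is 0.
Satisfying assignments:
  in0=0, in1=0, in2=0, in3=0
  in0=0, in1=0, in2=0, in3=1
  in0=0, in1=0, in2=1, in3=0
  in0=1, in1=0, in2=0, in3=0
  in0=1, in1=0, in2=0, in3=1
  in0=1, in1=0, in2=1, in3=0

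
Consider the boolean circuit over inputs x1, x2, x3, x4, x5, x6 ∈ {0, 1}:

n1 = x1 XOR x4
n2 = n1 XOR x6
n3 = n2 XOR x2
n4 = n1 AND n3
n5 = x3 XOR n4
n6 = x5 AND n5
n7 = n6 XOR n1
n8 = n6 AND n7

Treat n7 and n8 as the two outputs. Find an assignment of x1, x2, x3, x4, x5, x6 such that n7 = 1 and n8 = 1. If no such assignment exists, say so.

x1=1, x2=0, x3=1, x4=1, x5=1, x6=1

Check with x1=1, x2=0, x3=1, x4=1, x5=1, x6=1:
n1 = x1 XOR x4 = 1 XOR 1 = 0
n2 = n1 XOR x6 = 0 XOR 1 = 1
n3 = n2 XOR x2 = 1 XOR 0 = 1
n4 = n1 AND n3 = 0 AND 1 = 0
n5 = x3 XOR n4 = 1 XOR 0 = 1
n6 = x5 AND n5 = 1 AND 1 = 1
n7 = n6 XOR n1 = 1 XOR 0 = 1
n8 = n6 AND n7 = 1 AND 1 = 1
So n7 = 1 and n8 = 1.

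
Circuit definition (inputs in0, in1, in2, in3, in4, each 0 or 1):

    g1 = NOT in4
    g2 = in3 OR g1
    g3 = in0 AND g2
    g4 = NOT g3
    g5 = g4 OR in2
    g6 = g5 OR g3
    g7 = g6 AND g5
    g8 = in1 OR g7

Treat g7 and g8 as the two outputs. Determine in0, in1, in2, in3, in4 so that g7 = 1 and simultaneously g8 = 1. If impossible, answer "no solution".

Check with in0=0, in1=0, in2=1, in3=1, in4=1:
g1 = NOT in4 = NOT 1 = 0
g2 = in3 OR g1 = 1 OR 0 = 1
g3 = in0 AND g2 = 0 AND 1 = 0
g4 = NOT g3 = NOT 0 = 1
g5 = g4 OR in2 = 1 OR 1 = 1
g6 = g5 OR g3 = 1 OR 0 = 1
g7 = g6 AND g5 = 1 AND 1 = 1
g8 = in1 OR g7 = 0 OR 1 = 1
So g7 = 1 and g8 = 1.

in0=0, in1=0, in2=1, in3=1, in4=1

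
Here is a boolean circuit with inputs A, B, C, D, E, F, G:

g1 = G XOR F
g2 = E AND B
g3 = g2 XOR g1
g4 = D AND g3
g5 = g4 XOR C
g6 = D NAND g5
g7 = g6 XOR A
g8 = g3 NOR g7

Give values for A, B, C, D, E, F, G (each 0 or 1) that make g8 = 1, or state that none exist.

A=1, B=0, C=0, D=1, E=1, F=0, G=0

g8 = g3 NOR g7 must be 1, so both g3 = 0 and g7 = 0.
g3 = g2 XOR g1 must be 0, so g2 and g1 are equal.
g7 = g6 XOR A must be 0, so g6 and A are equal.
Check with A=1, B=0, C=0, D=1, E=1, F=0, G=0:
g1 = G XOR F = 0 XOR 0 = 0
g2 = E AND B = 1 AND 0 = 0
g3 = g2 XOR g1 = 0 XOR 0 = 0
g4 = D AND g3 = 1 AND 0 = 0
g5 = g4 XOR C = 0 XOR 0 = 0
g6 = D NAND g5 = 1 NAND 0 = 1
g7 = g6 XOR A = 1 XOR 1 = 0
g8 = g3 NOR g7 = 0 NOR 0 = 1
So g8 = 1 as required.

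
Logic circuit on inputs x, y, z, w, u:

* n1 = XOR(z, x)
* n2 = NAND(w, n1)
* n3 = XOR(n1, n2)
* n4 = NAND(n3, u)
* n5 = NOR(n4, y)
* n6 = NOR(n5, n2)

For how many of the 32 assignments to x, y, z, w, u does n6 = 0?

n6 = NOR(n5, n2) must be 0, so at least one of n5, n2 is 1.
Enumerating the 32 input combinations, 26 give n6 = 0 and 6 give n6 = 1.

26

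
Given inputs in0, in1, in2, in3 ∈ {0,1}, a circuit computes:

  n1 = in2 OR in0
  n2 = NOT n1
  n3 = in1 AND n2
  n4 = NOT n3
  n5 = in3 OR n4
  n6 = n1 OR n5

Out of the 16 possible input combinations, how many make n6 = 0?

n6 = n1 OR n5 must be 0, so both n1 = 0 and n5 = 0.
n1 = in2 OR in0 must be 0, so both in2 = 0 and in0 = 0.
n5 = in3 OR n4 must be 0, so both in3 = 0 and n4 = 0.
Satisfying assignments:
  in0=0, in1=1, in2=0, in3=0

1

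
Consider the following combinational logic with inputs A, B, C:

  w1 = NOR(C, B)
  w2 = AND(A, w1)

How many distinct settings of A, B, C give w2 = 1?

w2 = AND(A, w1) must be 1, so both A = 1 and w1 = 1.
w1 = NOR(C, B) must be 1, so both C = 0 and B = 0.
Satisfying assignments:
  A=1, B=0, C=0

1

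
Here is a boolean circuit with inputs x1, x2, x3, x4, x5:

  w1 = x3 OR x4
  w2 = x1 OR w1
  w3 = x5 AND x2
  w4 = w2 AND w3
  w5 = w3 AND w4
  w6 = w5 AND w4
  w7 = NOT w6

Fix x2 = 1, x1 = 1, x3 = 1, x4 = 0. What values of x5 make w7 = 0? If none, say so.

w7 = NOT w6 must be 0, so w6 = 1.
w6 = w5 AND w4 must be 1, so both w5 = 1 and w4 = 1.
Check with x2 = 1, x1 = 1, x3 = 1, x4 = 0 and x5=1:
w1 = x3 OR x4 = 1 OR 0 = 1
w2 = x1 OR w1 = 1 OR 1 = 1
w3 = x5 AND x2 = 1 AND 1 = 1
w4 = w2 AND w3 = 1 AND 1 = 1
w5 = w3 AND w4 = 1 AND 1 = 1
w6 = w5 AND w4 = 1 AND 1 = 1
w7 = NOT w6 = NOT 1 = 0
So w7 = 0.

x5=1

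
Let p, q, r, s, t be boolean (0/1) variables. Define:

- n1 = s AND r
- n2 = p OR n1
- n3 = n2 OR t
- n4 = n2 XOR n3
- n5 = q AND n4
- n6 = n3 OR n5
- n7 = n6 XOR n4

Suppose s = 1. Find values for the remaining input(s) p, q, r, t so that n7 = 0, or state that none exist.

p=0 q=0 r=0 t=0

Check with s = 1 and p=0, q=0, r=0, t=0:
n1 = s AND r = 1 AND 0 = 0
n2 = p OR n1 = 0 OR 0 = 0
n3 = n2 OR t = 0 OR 0 = 0
n4 = n2 XOR n3 = 0 XOR 0 = 0
n5 = q AND n4 = 0 AND 0 = 0
n6 = n3 OR n5 = 0 OR 0 = 0
n7 = n6 XOR n4 = 0 XOR 0 = 0
So n7 = 0.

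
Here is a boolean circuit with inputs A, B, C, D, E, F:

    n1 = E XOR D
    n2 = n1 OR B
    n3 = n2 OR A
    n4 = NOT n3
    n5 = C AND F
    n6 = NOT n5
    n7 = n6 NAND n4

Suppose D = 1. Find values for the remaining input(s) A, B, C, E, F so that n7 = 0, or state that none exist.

A=0 B=0 C=0 E=1 F=1

n7 = n6 NAND n4 must be 0, so both n6 = 1 and n4 = 1.
Check with D = 1 and A=0, B=0, C=0, E=1, F=1:
n1 = E XOR D = 1 XOR 1 = 0
n2 = n1 OR B = 0 OR 0 = 0
n3 = n2 OR A = 0 OR 0 = 0
n4 = NOT n3 = NOT 0 = 1
n5 = C AND F = 0 AND 1 = 0
n6 = NOT n5 = NOT 0 = 1
n7 = n6 NAND n4 = 1 NAND 1 = 0
So n7 = 0.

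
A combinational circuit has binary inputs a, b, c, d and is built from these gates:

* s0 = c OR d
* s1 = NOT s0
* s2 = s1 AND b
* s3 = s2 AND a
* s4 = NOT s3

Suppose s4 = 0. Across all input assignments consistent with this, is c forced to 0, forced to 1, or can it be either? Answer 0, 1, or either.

s4 = NOT s3 must be 0, so s3 = 1.
s3 = s2 AND a must be 1, so both s2 = 1 and a = 1.
s2 = s1 AND b must be 1, so both s1 = 1 and b = 1.
Every assignment with s4 = 0 has c = 0; there are 1 such assignment(s).
  a=1, b=1, c=0, d=0

0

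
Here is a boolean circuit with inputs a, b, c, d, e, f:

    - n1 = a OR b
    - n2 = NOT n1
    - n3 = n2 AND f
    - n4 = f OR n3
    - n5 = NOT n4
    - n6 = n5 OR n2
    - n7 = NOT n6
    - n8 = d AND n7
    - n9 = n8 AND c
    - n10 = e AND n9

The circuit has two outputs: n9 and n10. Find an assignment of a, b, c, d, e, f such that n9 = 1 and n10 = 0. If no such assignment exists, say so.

Check with a=1 b=1 c=1 d=1 e=0 f=1:
n1 = a OR b = 1 OR 1 = 1
n2 = NOT n1 = NOT 1 = 0
n3 = n2 AND f = 0 AND 1 = 0
n4 = f OR n3 = 1 OR 0 = 1
n5 = NOT n4 = NOT 1 = 0
n6 = n5 OR n2 = 0 OR 0 = 0
n7 = NOT n6 = NOT 0 = 1
n8 = d AND n7 = 1 AND 1 = 1
n9 = n8 AND c = 1 AND 1 = 1
n10 = e AND n9 = 0 AND 1 = 0
So n9 = 1 and n10 = 0.

a=1 b=1 c=1 d=1 e=0 f=1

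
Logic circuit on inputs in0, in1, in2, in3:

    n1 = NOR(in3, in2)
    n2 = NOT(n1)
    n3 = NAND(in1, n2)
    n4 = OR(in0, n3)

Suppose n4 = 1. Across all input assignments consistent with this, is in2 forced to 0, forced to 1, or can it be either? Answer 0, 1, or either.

Both values of in2 occur among assignments with n4 = 1:
  in2=0: in0=0, in1=0, in2=0, in3=0
  in2=1: in0=0, in1=0, in2=1, in3=0

either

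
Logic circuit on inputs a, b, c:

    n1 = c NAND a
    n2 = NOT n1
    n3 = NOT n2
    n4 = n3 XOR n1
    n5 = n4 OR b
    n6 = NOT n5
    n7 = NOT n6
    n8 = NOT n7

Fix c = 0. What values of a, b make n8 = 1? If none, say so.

a=0, b=0

n8 = NOT n7 must be 1, so n7 = 0.
n7 = NOT n6 must be 0, so n6 = 1.
Check with c = 0 and a=0, b=0:
n1 = c NAND a = 0 NAND 0 = 1
n2 = NOT n1 = NOT 1 = 0
n3 = NOT n2 = NOT 0 = 1
n4 = n3 XOR n1 = 1 XOR 1 = 0
n5 = n4 OR b = 0 OR 0 = 0
n6 = NOT n5 = NOT 0 = 1
n7 = NOT n6 = NOT 1 = 0
n8 = NOT n7 = NOT 0 = 1
So n8 = 1.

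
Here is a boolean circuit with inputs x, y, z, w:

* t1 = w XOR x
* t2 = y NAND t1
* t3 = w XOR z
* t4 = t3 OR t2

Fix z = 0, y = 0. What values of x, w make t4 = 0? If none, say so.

With z = 0, y = 0 fixed, none of the 4 settings of x, w give t4 = 0.
For example, with x=0, w=0:
t1 = w XOR x = 0 XOR 0 = 0
t2 = y NAND t1 = 0 NAND 0 = 1
t3 = w XOR z = 0 XOR 0 = 0
t4 = t3 OR t2 = 0 OR 1 = 1
giving t4 = 1 ≠ 0.

no solution exists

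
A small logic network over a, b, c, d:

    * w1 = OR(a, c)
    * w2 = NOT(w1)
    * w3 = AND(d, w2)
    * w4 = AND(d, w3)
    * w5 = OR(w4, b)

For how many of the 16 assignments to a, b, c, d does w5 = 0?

7

w5 = OR(w4, b) must be 0, so both w4 = 0 and b = 0.
w4 = AND(d, w3) must be 0, so at least one of d, w3 is 0.
Enumerating the 16 input combinations, 7 give w5 = 0 and 9 give w5 = 1.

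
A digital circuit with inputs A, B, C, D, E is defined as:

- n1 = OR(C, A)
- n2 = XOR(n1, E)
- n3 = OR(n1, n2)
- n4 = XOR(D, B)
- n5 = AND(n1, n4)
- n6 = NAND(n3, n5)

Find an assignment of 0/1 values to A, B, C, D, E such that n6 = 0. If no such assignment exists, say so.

Check with A=1, B=1, C=0, D=0, E=0:
n1 = OR(C, A) = OR(0, 1) = 1
n2 = XOR(n1, E) = XOR(1, 0) = 1
n3 = OR(n1, n2) = OR(1, 1) = 1
n4 = XOR(D, B) = XOR(0, 1) = 1
n5 = AND(n1, n4) = AND(1, 1) = 1
n6 = NAND(n3, n5) = NAND(1, 1) = 0
So n6 = 0 as required.

A=1, B=1, C=0, D=0, E=0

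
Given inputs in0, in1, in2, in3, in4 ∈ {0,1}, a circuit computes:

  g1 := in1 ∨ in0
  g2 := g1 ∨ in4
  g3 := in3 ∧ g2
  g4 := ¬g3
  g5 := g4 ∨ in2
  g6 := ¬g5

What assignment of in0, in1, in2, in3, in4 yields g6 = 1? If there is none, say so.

g6 = ¬g5 must be 1, so g5 = 0.
Check with in0=1, in1=0, in2=0, in3=1, in4=0:
g1 = in1 ∨ in0 = 0 ∨ 1 = 1
g2 = g1 ∨ in4 = 1 ∨ 0 = 1
g3 = in3 ∧ g2 = 1 ∧ 1 = 1
g4 = ¬g3 = ¬1 = 0
g5 = g4 ∨ in2 = 0 ∨ 0 = 0
g6 = ¬g5 = ¬0 = 1
So g6 = 1 as required.

in0=1, in1=0, in2=0, in3=1, in4=0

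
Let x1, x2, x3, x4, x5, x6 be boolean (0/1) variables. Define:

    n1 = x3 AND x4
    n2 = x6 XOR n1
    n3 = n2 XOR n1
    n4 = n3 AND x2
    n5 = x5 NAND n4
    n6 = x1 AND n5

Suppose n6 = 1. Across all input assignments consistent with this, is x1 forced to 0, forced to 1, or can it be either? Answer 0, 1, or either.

n6 = x1 AND n5 must be 1, so both x1 = 1 and n5 = 1.
n5 = x5 NAND n4 must be 1, so at least one of x5, n4 is 0.
Every assignment with n6 = 1 has x1 = 1; there are 28 such assignment(s).

1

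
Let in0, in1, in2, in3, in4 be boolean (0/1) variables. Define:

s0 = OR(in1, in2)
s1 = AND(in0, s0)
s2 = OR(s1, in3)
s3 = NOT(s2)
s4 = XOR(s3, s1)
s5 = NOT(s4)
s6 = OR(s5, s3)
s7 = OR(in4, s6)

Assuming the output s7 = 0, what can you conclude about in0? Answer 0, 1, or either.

s7 = OR(in4, s6) must be 0, so both in4 = 0 and s6 = 0.
Every assignment with s7 = 0 has in0 = 1; there are 6 such assignment(s).

1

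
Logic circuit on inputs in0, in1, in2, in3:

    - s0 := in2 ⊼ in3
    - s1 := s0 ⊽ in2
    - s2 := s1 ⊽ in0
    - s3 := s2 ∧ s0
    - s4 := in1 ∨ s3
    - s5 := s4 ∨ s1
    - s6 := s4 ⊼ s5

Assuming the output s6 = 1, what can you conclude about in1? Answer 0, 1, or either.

0

s6 = s4 ⊼ s5 must be 1, so at least one of s4, s5 is 0.
Every assignment with s6 = 1 has in1 = 0; there are 5 such assignment(s).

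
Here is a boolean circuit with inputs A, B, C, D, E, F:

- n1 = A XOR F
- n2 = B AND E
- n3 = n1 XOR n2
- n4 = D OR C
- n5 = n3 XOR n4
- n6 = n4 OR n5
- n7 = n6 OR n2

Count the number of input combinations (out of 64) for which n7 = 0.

n7 = n6 OR n2 must be 0, so both n6 = 0 and n2 = 0.
n6 = n4 OR n5 must be 0, so both n4 = 0 and n5 = 0.
Satisfying assignments:
  A=0, B=0, C=0, D=0, E=0, F=0
  A=0, B=0, C=0, D=0, E=1, F=0
  A=0, B=1, C=0, D=0, E=0, F=0
  A=1, B=0, C=0, D=0, E=0, F=1
  A=1, B=0, C=0, D=0, E=1, F=1
  A=1, B=1, C=0, D=0, E=0, F=1

6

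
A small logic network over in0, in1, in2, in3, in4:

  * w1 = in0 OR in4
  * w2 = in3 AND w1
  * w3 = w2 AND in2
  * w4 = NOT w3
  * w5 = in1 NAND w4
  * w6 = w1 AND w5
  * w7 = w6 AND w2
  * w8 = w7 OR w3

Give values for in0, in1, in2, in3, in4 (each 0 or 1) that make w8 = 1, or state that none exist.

w8 = w7 OR w3 must be 1, so at least one of w7, w3 is 1.
Check with in0=1, in1=1, in2=1, in3=1, in4=0:
w1 = in0 OR in4 = 1 OR 0 = 1
w2 = in3 AND w1 = 1 AND 1 = 1
w3 = w2 AND in2 = 1 AND 1 = 1
w4 = NOT w3 = NOT 1 = 0
w5 = in1 NAND w4 = 1 NAND 0 = 1
w6 = w1 AND w5 = 1 AND 1 = 1
w7 = w6 AND w2 = 1 AND 1 = 1
w8 = w7 OR w3 = 1 OR 1 = 1
So w8 = 1 as required.

in0=1, in1=1, in2=1, in3=1, in4=0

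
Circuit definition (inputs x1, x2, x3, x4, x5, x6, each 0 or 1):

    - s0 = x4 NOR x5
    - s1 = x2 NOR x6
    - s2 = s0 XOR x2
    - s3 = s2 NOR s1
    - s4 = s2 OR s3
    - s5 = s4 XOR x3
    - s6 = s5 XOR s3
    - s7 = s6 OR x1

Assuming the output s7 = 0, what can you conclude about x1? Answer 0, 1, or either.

s7 = s6 OR x1 must be 0, so both s6 = 0 and x1 = 0.
Every assignment with s7 = 0 has x1 = 0; there are 16 such assignment(s).

0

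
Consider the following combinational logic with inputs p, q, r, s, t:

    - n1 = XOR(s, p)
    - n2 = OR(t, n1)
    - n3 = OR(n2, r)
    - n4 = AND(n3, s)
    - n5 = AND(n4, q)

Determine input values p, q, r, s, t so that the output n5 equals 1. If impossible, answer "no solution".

Check with p=0, q=1, r=1, s=1, t=1:
n1 = XOR(s, p) = XOR(1, 0) = 1
n2 = OR(t, n1) = OR(1, 1) = 1
n3 = OR(n2, r) = OR(1, 1) = 1
n4 = AND(n3, s) = AND(1, 1) = 1
n5 = AND(n4, q) = AND(1, 1) = 1
So n5 = 1 as required.

p=0, q=1, r=1, s=1, t=1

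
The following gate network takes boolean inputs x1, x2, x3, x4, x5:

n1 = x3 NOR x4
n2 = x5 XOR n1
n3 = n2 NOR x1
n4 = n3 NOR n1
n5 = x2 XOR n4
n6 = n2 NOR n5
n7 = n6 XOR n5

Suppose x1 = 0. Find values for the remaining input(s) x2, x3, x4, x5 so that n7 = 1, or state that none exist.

x2=1, x3=0, x4=0, x5=1

n7 = n6 XOR n5 must be 1, so n6 and n5 differ.
Check with x1 = 0 and x2=1, x3=0, x4=0, x5=1:
n1 = x3 NOR x4 = 0 NOR 0 = 1
n2 = x5 XOR n1 = 1 XOR 1 = 0
n3 = n2 NOR x1 = 0 NOR 0 = 1
n4 = n3 NOR n1 = 1 NOR 1 = 0
n5 = x2 XOR n4 = 1 XOR 0 = 1
n6 = n2 NOR n5 = 0 NOR 1 = 0
n7 = n6 XOR n5 = 0 XOR 1 = 1
So n7 = 1.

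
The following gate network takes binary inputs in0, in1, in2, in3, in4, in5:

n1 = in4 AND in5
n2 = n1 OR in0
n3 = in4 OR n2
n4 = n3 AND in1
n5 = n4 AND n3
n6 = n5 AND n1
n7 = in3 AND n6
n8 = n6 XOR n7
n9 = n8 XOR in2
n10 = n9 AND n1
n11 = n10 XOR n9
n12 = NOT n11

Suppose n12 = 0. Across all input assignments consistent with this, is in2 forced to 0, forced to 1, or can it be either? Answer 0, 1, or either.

1

n12 = NOT n11 must be 0, so n11 = 1.
Every assignment with n12 = 0 has in2 = 1; there are 24 such assignment(s).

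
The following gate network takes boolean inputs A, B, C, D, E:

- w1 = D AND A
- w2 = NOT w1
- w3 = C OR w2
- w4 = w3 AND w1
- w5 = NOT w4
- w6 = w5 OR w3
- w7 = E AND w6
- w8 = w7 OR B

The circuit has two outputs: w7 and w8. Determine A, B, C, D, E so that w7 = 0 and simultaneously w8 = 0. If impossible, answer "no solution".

Check with A=0 B=0 C=1 D=1 E=0:
w1 = D AND A = 1 AND 0 = 0
w2 = NOT w1 = NOT 0 = 1
w3 = C OR w2 = 1 OR 1 = 1
w4 = w3 AND w1 = 1 AND 0 = 0
w5 = NOT w4 = NOT 0 = 1
w6 = w5 OR w3 = 1 OR 1 = 1
w7 = E AND w6 = 0 AND 1 = 0
w8 = w7 OR B = 0 OR 0 = 0
So w7 = 0 and w8 = 0.

A=0 B=0 C=1 D=1 E=0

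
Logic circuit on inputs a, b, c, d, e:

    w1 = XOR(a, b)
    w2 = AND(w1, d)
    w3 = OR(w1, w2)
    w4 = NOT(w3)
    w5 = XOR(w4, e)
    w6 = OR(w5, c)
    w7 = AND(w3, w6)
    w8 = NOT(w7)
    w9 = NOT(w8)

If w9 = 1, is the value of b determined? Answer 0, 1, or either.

either

Both values of b occur among assignments with w9 = 1:
  b=0: a=1, b=0, c=0, d=0, e=1
  b=1: a=0, b=1, c=0, d=0, e=1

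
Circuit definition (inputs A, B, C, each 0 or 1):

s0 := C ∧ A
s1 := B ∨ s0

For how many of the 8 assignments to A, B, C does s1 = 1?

s1 = B ∨ s0 must be 1, so at least one of B, s0 is 1.
Satisfying assignments:
  A=0, B=1, C=0
  A=0, B=1, C=1
  A=1, B=0, C=1
  A=1, B=1, C=0
  A=1, B=1, C=1

5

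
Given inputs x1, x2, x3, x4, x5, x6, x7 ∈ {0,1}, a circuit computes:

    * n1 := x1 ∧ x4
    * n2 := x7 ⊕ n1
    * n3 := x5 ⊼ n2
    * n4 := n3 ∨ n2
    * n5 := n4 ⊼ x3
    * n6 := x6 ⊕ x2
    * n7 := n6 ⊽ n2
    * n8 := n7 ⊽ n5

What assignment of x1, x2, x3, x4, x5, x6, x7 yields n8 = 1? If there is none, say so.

n8 = n7 ⊽ n5 must be 1, so both n7 = 0 and n5 = 0.
Check with x1=0, x2=1, x3=1, x4=1, x5=1, x6=0, x7=0:
n1 = x1 ∧ x4 = 0 ∧ 1 = 0
n2 = x7 ⊕ n1 = 0 ⊕ 0 = 0
n3 = x5 ⊼ n2 = 1 ⊼ 0 = 1
n4 = n3 ∨ n2 = 1 ∨ 0 = 1
n5 = n4 ⊼ x3 = 1 ⊼ 1 = 0
n6 = x6 ⊕ x2 = 0 ⊕ 1 = 1
n7 = n6 ⊽ n2 = 1 ⊽ 0 = 0
n8 = n7 ⊽ n5 = 0 ⊽ 0 = 1
So n8 = 1 as required.

x1=0, x2=1, x3=1, x4=1, x5=1, x6=0, x7=0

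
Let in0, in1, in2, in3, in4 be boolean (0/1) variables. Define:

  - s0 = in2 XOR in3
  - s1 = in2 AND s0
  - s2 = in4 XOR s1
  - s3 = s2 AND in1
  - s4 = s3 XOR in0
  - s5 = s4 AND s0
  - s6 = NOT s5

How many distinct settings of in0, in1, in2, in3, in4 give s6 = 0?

s6 = NOT s5 must be 0, so s5 = 1.
s5 = s4 AND s0 must be 1, so both s4 = 1 and s0 = 1.
Enumerating the 32 input combinations, 8 give s6 = 0 and 24 give s6 = 1.

8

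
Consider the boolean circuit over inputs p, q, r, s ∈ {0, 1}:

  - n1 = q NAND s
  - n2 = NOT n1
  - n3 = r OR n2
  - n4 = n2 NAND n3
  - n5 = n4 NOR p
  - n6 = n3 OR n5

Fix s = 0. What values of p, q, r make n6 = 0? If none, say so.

p=0, q=0, r=0

n6 = n3 OR n5 must be 0, so both n3 = 0 and n5 = 0.
Check with s = 0 and p=0, q=0, r=0:
n1 = q NAND s = 0 NAND 0 = 1
n2 = NOT n1 = NOT 1 = 0
n3 = r OR n2 = 0 OR 0 = 0
n4 = n2 NAND n3 = 0 NAND 0 = 1
n5 = n4 NOR p = 1 NOR 0 = 0
n6 = n3 OR n5 = 0 OR 0 = 0
So n6 = 0.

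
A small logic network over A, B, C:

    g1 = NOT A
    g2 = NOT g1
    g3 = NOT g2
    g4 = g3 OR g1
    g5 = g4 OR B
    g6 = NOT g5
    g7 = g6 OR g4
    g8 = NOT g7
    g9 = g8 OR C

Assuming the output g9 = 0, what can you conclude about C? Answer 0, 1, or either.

0

g9 = g8 OR C must be 0, so both g8 = 0 and C = 0.
g8 = NOT g7 must be 0, so g7 = 1.
Every assignment with g9 = 0 has C = 0; there are 3 such assignment(s).
  A=0, B=0, C=0
  A=0, B=1, C=0
  A=1, B=0, C=0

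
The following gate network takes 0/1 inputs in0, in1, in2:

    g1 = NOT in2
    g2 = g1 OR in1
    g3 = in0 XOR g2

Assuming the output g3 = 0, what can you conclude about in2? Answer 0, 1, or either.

Both values of in2 occur among assignments with g3 = 0:
  in2=0: in0=1, in1=0, in2=0
  in2=1: in0=0, in1=0, in2=1

either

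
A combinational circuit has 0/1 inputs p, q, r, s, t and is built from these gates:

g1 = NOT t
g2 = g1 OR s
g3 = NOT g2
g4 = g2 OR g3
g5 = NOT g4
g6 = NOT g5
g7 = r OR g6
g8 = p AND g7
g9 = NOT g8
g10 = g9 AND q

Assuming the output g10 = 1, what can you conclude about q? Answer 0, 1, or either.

1

g10 = g9 AND q must be 1, so both g9 = 1 and q = 1.
g9 = NOT g8 must be 1, so g8 = 0.
Every assignment with g10 = 1 has q = 1; there are 8 such assignment(s).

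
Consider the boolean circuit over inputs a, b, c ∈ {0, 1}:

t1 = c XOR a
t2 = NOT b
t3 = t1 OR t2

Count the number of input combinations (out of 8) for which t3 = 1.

t3 = t1 OR t2 must be 1, so at least one of t1, t2 is 1.
Satisfying assignments:
  a=0, b=0, c=0
  a=0, b=0, c=1
  a=0, b=1, c=1
  a=1, b=0, c=0
  a=1, b=0, c=1
  a=1, b=1, c=0

6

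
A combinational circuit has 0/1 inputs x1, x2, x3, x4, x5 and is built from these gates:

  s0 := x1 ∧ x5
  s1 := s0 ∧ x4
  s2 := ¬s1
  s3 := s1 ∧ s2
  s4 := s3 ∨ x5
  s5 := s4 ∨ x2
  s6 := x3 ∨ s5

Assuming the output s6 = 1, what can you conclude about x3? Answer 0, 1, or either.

Both values of x3 occur among assignments with s6 = 1:
  x3=0: x1=0, x2=0, x3=0, x4=0, x5=1
  x3=1: x1=0, x2=0, x3=1, x4=0, x5=0

either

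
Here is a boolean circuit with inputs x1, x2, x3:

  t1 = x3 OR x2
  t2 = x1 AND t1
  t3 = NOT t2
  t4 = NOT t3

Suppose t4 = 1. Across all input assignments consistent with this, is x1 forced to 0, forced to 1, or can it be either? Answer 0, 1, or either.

1

t4 = NOT t3 must be 1, so t3 = 0.
t3 = NOT t2 must be 0, so t2 = 1.
Every assignment with t4 = 1 has x1 = 1; there are 3 such assignment(s).
  x1=1, x2=0, x3=1
  x1=1, x2=1, x3=0
  x1=1, x2=1, x3=1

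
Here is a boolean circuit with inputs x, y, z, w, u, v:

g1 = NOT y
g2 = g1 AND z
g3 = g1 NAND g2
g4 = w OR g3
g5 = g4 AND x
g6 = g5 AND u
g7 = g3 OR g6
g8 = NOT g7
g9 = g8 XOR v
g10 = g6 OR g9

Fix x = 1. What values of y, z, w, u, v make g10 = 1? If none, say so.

g10 = g6 OR g9 must be 1, so at least one of g6, g9 is 1.
Check with x = 1 and y=0, z=0, w=0, u=1, v=0:
g1 = NOT y = NOT 0 = 1
g2 = g1 AND z = 1 AND 0 = 0
g3 = g1 NAND g2 = 1 NAND 0 = 1
g4 = w OR g3 = 0 OR 1 = 1
g5 = g4 AND x = 1 AND 1 = 1
g6 = g5 AND u = 1 AND 1 = 1
g7 = g3 OR g6 = 1 OR 1 = 1
g8 = NOT g7 = NOT 1 = 0
g9 = g8 XOR v = 0 XOR 0 = 0
g10 = g6 OR g9 = 1 OR 0 = 1
So g10 = 1.

y=0 z=0 w=0 u=1 v=0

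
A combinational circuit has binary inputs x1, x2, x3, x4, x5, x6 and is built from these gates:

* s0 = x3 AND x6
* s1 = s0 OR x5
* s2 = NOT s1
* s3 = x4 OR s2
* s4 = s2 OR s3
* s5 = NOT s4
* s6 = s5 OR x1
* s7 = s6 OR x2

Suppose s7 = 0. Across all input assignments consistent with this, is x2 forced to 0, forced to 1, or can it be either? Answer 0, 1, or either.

s7 = s6 OR x2 must be 0, so both s6 = 0 and x2 = 0.
Every assignment with s7 = 0 has x2 = 0; there are 11 such assignment(s).

0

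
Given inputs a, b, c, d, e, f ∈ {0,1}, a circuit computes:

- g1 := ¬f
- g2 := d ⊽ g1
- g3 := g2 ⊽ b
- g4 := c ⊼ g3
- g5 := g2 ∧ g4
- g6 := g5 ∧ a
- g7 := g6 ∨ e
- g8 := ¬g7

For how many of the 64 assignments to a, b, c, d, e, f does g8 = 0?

g8 = ¬g7 must be 0, so g7 = 1.
g7 = g6 ∨ e must be 1, so at least one of g6, e is 1.
Enumerating the 64 input combinations, 36 give g8 = 0 and 28 give g8 = 1.

36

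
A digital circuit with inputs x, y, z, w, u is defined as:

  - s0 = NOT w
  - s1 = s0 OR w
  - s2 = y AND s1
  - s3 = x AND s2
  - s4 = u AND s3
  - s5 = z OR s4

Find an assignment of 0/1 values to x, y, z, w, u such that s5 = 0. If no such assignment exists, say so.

s5 = z OR s4 must be 0, so both z = 0 and s4 = 0.
Check with x=0 y=0 z=0 w=0 u=1:
s0 = NOT w = NOT 0 = 1
s1 = s0 OR w = 1 OR 0 = 1
s2 = y AND s1 = 0 AND 1 = 0
s3 = x AND s2 = 0 AND 0 = 0
s4 = u AND s3 = 1 AND 0 = 0
s5 = z OR s4 = 0 OR 0 = 0
So s5 = 0 as required.

x=0 y=0 z=0 w=0 u=1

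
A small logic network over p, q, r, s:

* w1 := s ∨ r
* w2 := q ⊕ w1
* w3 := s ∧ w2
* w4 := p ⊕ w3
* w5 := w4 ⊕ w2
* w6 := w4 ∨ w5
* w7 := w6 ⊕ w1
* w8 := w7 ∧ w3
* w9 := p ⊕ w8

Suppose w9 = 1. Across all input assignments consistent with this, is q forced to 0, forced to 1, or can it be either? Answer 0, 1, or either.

Both values of q occur among assignments with w9 = 1:
  q=0: p=1, q=0, r=0, s=0
  q=1: p=1, q=1, r=0, s=0

either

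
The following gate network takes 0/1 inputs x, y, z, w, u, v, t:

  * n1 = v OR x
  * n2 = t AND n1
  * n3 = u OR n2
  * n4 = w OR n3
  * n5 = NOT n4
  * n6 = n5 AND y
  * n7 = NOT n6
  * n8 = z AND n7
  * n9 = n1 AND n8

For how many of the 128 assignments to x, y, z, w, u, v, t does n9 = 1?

45

n9 = n1 AND n8 must be 1, so both n1 = 1 and n8 = 1.
Enumerating the 128 input combinations, 45 give n9 = 1 and 83 give n9 = 0.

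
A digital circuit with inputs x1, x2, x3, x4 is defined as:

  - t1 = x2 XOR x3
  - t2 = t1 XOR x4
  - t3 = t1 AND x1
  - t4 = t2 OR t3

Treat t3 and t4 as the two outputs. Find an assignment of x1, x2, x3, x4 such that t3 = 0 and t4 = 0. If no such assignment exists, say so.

x1=0, x2=0, x3=0, x4=0

Check with x1=0, x2=0, x3=0, x4=0:
t1 = x2 XOR x3 = 0 XOR 0 = 0
t2 = t1 XOR x4 = 0 XOR 0 = 0
t3 = t1 AND x1 = 0 AND 0 = 0
t4 = t2 OR t3 = 0 OR 0 = 0
So t3 = 0 and t4 = 0.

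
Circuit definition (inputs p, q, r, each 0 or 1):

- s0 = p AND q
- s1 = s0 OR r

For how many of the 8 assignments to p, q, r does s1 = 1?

5

s1 = s0 OR r must be 1, so at least one of s0, r is 1.
Enumerating the 8 input combinations, 5 give s1 = 1 and 3 give s1 = 0.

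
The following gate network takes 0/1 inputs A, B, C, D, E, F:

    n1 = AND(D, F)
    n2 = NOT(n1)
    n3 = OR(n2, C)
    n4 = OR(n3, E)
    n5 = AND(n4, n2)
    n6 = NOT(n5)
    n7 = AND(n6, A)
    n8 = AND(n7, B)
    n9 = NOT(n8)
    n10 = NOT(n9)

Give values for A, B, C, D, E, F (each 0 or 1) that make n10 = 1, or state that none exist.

A=1 B=1 C=1 D=1 E=1 F=1

n10 = NOT(n9) must be 1, so n9 = 0.
n9 = NOT(n8) must be 0, so n8 = 1.
n8 = AND(n7, B) must be 1, so both n7 = 1 and B = 1.
Check with A=1 B=1 C=1 D=1 E=1 F=1:
n1 = AND(D, F) = AND(1, 1) = 1
n2 = NOT(n1) = NOT 1 = 0
n3 = OR(n2, C) = OR(0, 1) = 1
n4 = OR(n3, E) = OR(1, 1) = 1
n5 = AND(n4, n2) = AND(1, 0) = 0
n6 = NOT(n5) = NOT 0 = 1
n7 = AND(n6, A) = AND(1, 1) = 1
n8 = AND(n7, B) = AND(1, 1) = 1
n9 = NOT(n8) = NOT 1 = 0
n10 = NOT(n9) = NOT 0 = 1
So n10 = 1 as required.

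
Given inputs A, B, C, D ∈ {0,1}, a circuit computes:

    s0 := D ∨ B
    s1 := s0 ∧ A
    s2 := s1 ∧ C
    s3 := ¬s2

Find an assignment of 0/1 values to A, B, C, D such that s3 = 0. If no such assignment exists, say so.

A=1 B=1 C=1 D=0

s3 = ¬s2 must be 0, so s2 = 1.
s2 = s1 ∧ C must be 1, so both s1 = 1 and C = 1.
Check with A=1 B=1 C=1 D=0:
s0 = D ∨ B = 0 ∨ 1 = 1
s1 = s0 ∧ A = 1 ∧ 1 = 1
s2 = s1 ∧ C = 1 ∧ 1 = 1
s3 = ¬s2 = ¬1 = 0
So s3 = 0 as required.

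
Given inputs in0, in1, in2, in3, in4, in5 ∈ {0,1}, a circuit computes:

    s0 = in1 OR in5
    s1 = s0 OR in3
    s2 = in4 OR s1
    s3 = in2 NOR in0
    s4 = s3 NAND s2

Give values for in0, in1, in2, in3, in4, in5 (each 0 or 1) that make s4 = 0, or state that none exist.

s4 = s3 NAND s2 must be 0, so both s3 = 1 and s2 = 1.
s3 = in2 NOR in0 must be 1, so both in2 = 0 and in0 = 0.
Check with in0=0, in1=1, in2=0, in3=0, in4=1, in5=1:
s0 = in1 OR in5 = 1 OR 1 = 1
s1 = s0 OR in3 = 1 OR 0 = 1
s2 = in4 OR s1 = 1 OR 1 = 1
s3 = in2 NOR in0 = 0 NOR 0 = 1
s4 = s3 NAND s2 = 1 NAND 1 = 0
So s4 = 0 as required.

in0=0, in1=1, in2=0, in3=0, in4=1, in5=1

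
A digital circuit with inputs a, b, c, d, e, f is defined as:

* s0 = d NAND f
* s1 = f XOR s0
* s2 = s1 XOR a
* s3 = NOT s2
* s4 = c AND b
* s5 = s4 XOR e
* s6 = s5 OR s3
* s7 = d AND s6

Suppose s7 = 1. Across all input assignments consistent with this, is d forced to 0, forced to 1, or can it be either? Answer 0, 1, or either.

1

s7 = d AND s6 must be 1, so both d = 1 and s6 = 1.
Every assignment with s7 = 1 has d = 1; there are 24 such assignment(s).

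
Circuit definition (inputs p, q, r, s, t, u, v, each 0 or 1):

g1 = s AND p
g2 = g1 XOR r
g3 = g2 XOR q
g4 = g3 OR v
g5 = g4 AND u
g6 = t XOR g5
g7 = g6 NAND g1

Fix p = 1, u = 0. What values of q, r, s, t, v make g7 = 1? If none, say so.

q=1, r=0, s=1, t=0, v=1

g7 = g6 NAND g1 must be 1, so at least one of g6, g1 is 0.
Check with p = 1, u = 0 and q=1, r=0, s=1, t=0, v=1:
g1 = s AND p = 1 AND 1 = 1
g2 = g1 XOR r = 1 XOR 0 = 1
g3 = g2 XOR q = 1 XOR 1 = 0
g4 = g3 OR v = 0 OR 1 = 1
g5 = g4 AND u = 1 AND 0 = 0
g6 = t XOR g5 = 0 XOR 0 = 0
g7 = g6 NAND g1 = 0 NAND 1 = 1
So g7 = 1.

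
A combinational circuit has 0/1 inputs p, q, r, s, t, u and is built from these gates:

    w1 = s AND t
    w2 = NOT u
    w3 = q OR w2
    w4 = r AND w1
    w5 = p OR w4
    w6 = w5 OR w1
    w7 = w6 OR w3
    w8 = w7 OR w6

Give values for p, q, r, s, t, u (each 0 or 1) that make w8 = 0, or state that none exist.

p=0, q=0, r=0, s=1, t=0, u=1

w8 = w7 OR w6 must be 0, so both w7 = 0 and w6 = 0.
w7 = w6 OR w3 must be 0, so both w6 = 0 and w3 = 0.
Check with p=0, q=0, r=0, s=1, t=0, u=1:
w1 = s AND t = 1 AND 0 = 0
w2 = NOT u = NOT 1 = 0
w3 = q OR w2 = 0 OR 0 = 0
w4 = r AND w1 = 0 AND 0 = 0
w5 = p OR w4 = 0 OR 0 = 0
w6 = w5 OR w1 = 0 OR 0 = 0
w7 = w6 OR w3 = 0 OR 0 = 0
w8 = w7 OR w6 = 0 OR 0 = 0
So w8 = 0 as required.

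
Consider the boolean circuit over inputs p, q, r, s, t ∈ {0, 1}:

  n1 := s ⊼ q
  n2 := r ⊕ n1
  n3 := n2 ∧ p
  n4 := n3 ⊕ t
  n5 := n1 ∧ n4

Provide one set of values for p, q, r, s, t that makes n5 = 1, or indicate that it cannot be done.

n5 = n1 ∧ n4 must be 1, so both n1 = 1 and n4 = 1.
Check with p=1 q=0 r=0 s=1 t=0:
n1 = s ⊼ q = 1 ⊼ 0 = 1
n2 = r ⊕ n1 = 0 ⊕ 1 = 1
n3 = n2 ∧ p = 1 ∧ 1 = 1
n4 = n3 ⊕ t = 1 ⊕ 0 = 1
n5 = n1 ∧ n4 = 1 ∧ 1 = 1
So n5 = 1 as required.

p=1 q=0 r=0 s=1 t=0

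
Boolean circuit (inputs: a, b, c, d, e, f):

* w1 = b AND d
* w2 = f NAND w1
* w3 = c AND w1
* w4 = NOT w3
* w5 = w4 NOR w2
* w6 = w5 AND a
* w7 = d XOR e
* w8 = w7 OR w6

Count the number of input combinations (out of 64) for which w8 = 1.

w8 = w7 OR w6 must be 1, so at least one of w7, w6 is 1.
Enumerating the 64 input combinations, 33 give w8 = 1 and 31 give w8 = 0.

33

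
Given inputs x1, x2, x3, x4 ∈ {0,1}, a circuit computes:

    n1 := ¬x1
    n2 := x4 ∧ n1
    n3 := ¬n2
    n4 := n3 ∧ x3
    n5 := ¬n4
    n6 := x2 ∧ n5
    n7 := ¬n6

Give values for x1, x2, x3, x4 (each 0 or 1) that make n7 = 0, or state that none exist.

n7 = ¬n6 must be 0, so n6 = 1.
Check with x1=0, x2=1, x3=0, x4=1:
n1 = ¬x1 = ¬0 = 1
n2 = x4 ∧ n1 = 1 ∧ 1 = 1
n3 = ¬n2 = ¬1 = 0
n4 = n3 ∧ x3 = 0 ∧ 0 = 0
n5 = ¬n4 = ¬0 = 1
n6 = x2 ∧ n5 = 1 ∧ 1 = 1
n7 = ¬n6 = ¬1 = 0
So n7 = 0 as required.

x1=0, x2=1, x3=0, x4=1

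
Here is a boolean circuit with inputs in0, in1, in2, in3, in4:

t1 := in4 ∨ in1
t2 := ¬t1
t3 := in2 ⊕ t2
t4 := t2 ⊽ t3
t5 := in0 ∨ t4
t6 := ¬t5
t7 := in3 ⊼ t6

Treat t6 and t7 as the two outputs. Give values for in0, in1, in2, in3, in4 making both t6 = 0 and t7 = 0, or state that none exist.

Across all 32 input combinations, none give both t6 = 0 and t7 = 0.

no solution exists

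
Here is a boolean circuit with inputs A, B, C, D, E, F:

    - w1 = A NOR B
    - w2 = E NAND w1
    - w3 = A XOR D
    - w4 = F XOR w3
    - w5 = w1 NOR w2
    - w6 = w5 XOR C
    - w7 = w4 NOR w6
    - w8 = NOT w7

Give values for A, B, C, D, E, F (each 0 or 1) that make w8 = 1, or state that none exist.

A=0 B=0 C=1 D=0 E=1 F=0

Check with A=0 B=0 C=1 D=0 E=1 F=0:
w1 = A NOR B = 0 NOR 0 = 1
w2 = E NAND w1 = 1 NAND 1 = 0
w3 = A XOR D = 0 XOR 0 = 0
w4 = F XOR w3 = 0 XOR 0 = 0
w5 = w1 NOR w2 = 1 NOR 0 = 0
w6 = w5 XOR C = 0 XOR 1 = 1
w7 = w4 NOR w6 = 0 NOR 1 = 0
w8 = NOT w7 = NOT 0 = 1
So w8 = 1 as required.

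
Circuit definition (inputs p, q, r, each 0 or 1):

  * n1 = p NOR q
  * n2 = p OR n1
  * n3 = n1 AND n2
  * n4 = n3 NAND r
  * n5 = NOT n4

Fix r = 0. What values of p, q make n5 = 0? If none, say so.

Check with r = 0 and p=1, q=0:
n1 = p NOR q = 1 NOR 0 = 0
n2 = p OR n1 = 1 OR 0 = 1
n3 = n1 AND n2 = 0 AND 1 = 0
n4 = n3 NAND r = 0 NAND 0 = 1
n5 = NOT n4 = NOT 1 = 0
So n5 = 0.

p=1, q=0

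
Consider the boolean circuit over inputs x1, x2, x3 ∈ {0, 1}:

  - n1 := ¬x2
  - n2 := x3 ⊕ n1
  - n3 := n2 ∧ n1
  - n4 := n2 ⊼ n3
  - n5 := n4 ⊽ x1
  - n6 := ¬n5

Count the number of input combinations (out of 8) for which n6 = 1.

7

n6 = ¬n5 must be 1, so n5 = 0.
n5 = n4 ⊽ x1 must be 0, so at least one of n4, x1 is 1.
Enumerating the 8 input combinations, 7 give n6 = 1 and 1 give n6 = 0.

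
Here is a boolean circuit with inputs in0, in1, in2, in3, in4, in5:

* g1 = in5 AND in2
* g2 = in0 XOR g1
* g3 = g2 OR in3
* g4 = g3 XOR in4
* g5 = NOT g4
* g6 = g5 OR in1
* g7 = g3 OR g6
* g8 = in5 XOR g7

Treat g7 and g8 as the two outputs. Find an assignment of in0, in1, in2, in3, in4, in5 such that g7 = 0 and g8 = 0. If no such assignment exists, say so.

Check with in0=0 in1=0 in2=0 in3=0 in4=1 in5=0:
g1 = in5 AND in2 = 0 AND 0 = 0
g2 = in0 XOR g1 = 0 XOR 0 = 0
g3 = g2 OR in3 = 0 OR 0 = 0
g4 = g3 XOR in4 = 0 XOR 1 = 1
g5 = NOT g4 = NOT 1 = 0
g6 = g5 OR in1 = 0 OR 0 = 0
g7 = g3 OR g6 = 0 OR 0 = 0
g8 = in5 XOR g7 = 0 XOR 0 = 0
So g7 = 0 and g8 = 0.

in0=0 in1=0 in2=0 in3=0 in4=1 in5=0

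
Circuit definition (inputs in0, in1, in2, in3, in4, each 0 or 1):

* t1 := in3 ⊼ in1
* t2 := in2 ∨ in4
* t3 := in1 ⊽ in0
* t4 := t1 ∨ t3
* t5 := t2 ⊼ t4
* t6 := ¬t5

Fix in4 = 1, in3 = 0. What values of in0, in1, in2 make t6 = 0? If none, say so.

no solution exists

With in4 = 1, in3 = 0 fixed, none of the 8 settings of in0, in1, in2 give t6 = 0.
For example, with in0=0, in1=0, in2=0:
t1 = in3 ⊼ in1 = 0 ⊼ 0 = 1
t2 = in2 ∨ in4 = 0 ∨ 1 = 1
t3 = in1 ⊽ in0 = 0 ⊽ 0 = 1
t4 = t1 ∨ t3 = 1 ∨ 1 = 1
t5 = t2 ⊼ t4 = 1 ⊼ 1 = 0
t6 = ¬t5 = ¬0 = 1
giving t6 = 1 ≠ 0.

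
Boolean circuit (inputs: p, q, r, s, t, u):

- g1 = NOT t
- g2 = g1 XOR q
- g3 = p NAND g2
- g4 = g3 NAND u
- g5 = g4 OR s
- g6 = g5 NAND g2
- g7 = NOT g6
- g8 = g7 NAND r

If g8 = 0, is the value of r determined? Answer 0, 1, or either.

g8 = g7 NAND r must be 0, so both g7 = 1 and r = 1.
g7 = NOT g6 must be 1, so g6 = 0.
Every assignment with g8 = 0 has r = 1; there are 14 such assignment(s).

1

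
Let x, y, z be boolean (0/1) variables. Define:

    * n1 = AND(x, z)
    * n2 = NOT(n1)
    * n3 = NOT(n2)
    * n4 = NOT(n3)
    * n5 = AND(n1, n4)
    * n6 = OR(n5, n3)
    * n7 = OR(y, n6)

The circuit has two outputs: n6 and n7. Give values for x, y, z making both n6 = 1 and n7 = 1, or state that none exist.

Check with x=1 y=1 z=1:
n1 = AND(x, z) = AND(1, 1) = 1
n2 = NOT(n1) = NOT 1 = 0
n3 = NOT(n2) = NOT 0 = 1
n4 = NOT(n3) = NOT 1 = 0
n5 = AND(n1, n4) = AND(1, 0) = 0
n6 = OR(n5, n3) = OR(0, 1) = 1
n7 = OR(y, n6) = OR(1, 1) = 1
So n6 = 1 and n7 = 1.

x=1 y=1 z=1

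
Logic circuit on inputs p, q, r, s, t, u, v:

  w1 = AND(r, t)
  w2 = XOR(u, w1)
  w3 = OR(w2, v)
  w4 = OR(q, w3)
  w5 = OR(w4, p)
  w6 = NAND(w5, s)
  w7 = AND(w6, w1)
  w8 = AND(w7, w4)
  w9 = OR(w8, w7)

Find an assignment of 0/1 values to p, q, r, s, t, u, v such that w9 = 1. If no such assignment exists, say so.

w9 = OR(w8, w7) must be 1, so at least one of w8, w7 is 1.
Check with p=1, q=0, r=1, s=0, t=1, u=0, v=1:
w1 = AND(r, t) = AND(1, 1) = 1
w2 = XOR(u, w1) = XOR(0, 1) = 1
w3 = OR(w2, v) = OR(1, 1) = 1
w4 = OR(q, w3) = OR(0, 1) = 1
w5 = OR(w4, p) = OR(1, 1) = 1
w6 = NAND(w5, s) = NAND(1, 0) = 1
w7 = AND(w6, w1) = AND(1, 1) = 1
w8 = AND(w7, w4) = AND(1, 1) = 1
w9 = OR(w8, w7) = OR(1, 1) = 1
So w9 = 1 as required.

p=1, q=0, r=1, s=0, t=1, u=0, v=1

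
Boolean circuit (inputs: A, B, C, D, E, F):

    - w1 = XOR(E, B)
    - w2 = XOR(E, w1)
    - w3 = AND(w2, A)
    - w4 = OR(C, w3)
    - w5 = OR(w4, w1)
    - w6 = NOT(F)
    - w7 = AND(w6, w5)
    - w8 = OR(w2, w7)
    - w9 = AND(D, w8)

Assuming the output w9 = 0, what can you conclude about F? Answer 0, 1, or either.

either

Both values of F occur among assignments with w9 = 0:
  F=0: A=0, B=0, C=0, D=0, E=0, F=0
  F=1: A=0, B=0, C=0, D=0, E=0, F=1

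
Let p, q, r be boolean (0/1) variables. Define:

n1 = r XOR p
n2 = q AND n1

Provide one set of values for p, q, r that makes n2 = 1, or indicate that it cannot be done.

Check with p=0 q=1 r=1:
n1 = r XOR p = 1 XOR 0 = 1
n2 = q AND n1 = 1 AND 1 = 1
So n2 = 1 as required.

p=0 q=1 r=1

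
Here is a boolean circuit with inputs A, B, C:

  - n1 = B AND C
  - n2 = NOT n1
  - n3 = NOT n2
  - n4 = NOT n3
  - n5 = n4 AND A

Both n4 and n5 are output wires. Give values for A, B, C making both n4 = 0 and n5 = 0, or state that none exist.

Check with A=1 B=1 C=1:
n1 = B AND C = 1 AND 1 = 1
n2 = NOT n1 = NOT 1 = 0
n3 = NOT n2 = NOT 0 = 1
n4 = NOT n3 = NOT 1 = 0
n5 = n4 AND A = 0 AND 1 = 0
So n4 = 0 and n5 = 0.

A=1 B=1 C=1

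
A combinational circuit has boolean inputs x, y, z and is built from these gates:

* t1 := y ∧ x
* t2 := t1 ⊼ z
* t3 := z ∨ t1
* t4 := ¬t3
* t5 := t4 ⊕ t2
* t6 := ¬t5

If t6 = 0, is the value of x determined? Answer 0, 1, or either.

Both values of x occur among assignments with t6 = 0:
  x=0: x=0, y=0, z=1
  x=1: x=1, y=0, z=1

either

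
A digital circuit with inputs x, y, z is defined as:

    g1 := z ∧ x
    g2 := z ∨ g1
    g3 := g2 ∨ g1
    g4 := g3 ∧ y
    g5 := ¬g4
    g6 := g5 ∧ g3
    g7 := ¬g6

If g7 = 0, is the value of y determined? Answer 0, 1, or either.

0

g7 = ¬g6 must be 0, so g6 = 1.
Every assignment with g7 = 0 has y = 0; there are 2 such assignment(s).
  x=0, y=0, z=1
  x=1, y=0, z=1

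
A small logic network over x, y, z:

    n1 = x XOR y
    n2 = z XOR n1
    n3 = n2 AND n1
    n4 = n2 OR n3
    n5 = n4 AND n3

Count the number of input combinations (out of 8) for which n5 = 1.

2

n5 = n4 AND n3 must be 1, so both n4 = 1 and n3 = 1.
n4 = n2 OR n3 must be 1, so at least one of n2, n3 is 1.
n3 = n2 AND n1 must be 1, so both n2 = 1 and n1 = 1.
Satisfying assignments:
  x=0, y=1, z=0
  x=1, y=0, z=0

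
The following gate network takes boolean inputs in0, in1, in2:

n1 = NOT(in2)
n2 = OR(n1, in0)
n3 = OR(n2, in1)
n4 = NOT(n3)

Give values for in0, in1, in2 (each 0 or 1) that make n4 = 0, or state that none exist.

n4 = NOT(n3) must be 0, so n3 = 1.
Check with in0=0, in1=1, in2=0:
n1 = NOT(in2) = NOT 0 = 1
n2 = OR(n1, in0) = OR(1, 0) = 1
n3 = OR(n2, in1) = OR(1, 1) = 1
n4 = NOT(n3) = NOT 1 = 0
So n4 = 0 as required.

in0=0, in1=1, in2=0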